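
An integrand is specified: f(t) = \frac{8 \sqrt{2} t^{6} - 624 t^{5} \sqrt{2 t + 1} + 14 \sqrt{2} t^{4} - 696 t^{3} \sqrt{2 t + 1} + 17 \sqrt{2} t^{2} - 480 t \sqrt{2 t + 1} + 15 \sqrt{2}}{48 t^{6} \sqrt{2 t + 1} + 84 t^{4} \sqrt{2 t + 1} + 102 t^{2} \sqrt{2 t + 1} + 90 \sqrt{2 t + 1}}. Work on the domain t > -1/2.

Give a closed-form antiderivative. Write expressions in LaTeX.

Differentiate the proposed F(t) back; it has to land on f(t) exactly.
Check: d/dt[- \frac{- \sqrt{2} \sqrt{2 t + 1} + 15 \log{\left(2 t^{2} + \frac{5}{2} \right)} + 12 \log{\left(2 t^{4} + t^{2} + 3 \right)}}{6}] = \frac{8 \sqrt{2} t^{6} - 624 t^{5} \sqrt{2 t + 1} + 14 \sqrt{2} t^{4} - 696 t^{3} \sqrt{2 t + 1} + 17 \sqrt{2} t^{2} - 480 t \sqrt{2 t + 1} + 15 \sqrt{2}}{48 t^{6} \sqrt{2 t + 1} + 84 t^{4} \sqrt{2 t + 1} + 102 t^{2} \sqrt{2 t + 1} + 90 \sqrt{2 t + 1}} = f(t).

An antiderivative is F(t) = - \frac{- \sqrt{2} \sqrt{2 t + 1} + 15 \log{\left(2 t^{2} + \frac{5}{2} \right)} + 12 \log{\left(2 t^{4} + t^{2} + 3 \right)}}{6}.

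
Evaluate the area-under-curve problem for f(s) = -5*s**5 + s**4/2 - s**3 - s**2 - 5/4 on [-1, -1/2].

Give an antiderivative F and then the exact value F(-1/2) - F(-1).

Integrate term by term and add the pieces.
F(s) = -5*s**6/6 + s**5/10 - s**4/4 - s**3/3 - 5*s/4 is an antiderivative of f.
Check: d/ds[-5*s**6/6 + s**5/10 - s**4/4 - s**3/3 - 5*s/4] = -5*s**5 + s**4/2 - s**3 - s**2 - 5/4 = f(s).
F(-1/2) = 1219/1920; F(-1) = 2/5.
Integral = F(-1/2) - F(-1) = 451/1920.

Antiderivative: F(s) = -5*s**6/6 + s**5/10 - s**4/4 - s**3/3 - 5*s/4; value = 451/1920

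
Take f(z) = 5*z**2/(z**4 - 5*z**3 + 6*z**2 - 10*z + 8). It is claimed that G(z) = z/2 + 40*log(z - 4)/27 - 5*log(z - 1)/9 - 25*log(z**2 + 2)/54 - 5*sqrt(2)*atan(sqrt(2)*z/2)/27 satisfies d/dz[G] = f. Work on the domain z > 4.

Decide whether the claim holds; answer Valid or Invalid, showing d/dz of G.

d/dz[G] = (z**4 - 5*z**3 + 16*z**2 - 10*z + 8)/(2*z**4 - 10*z**3 + 12*z**2 - 20*z + 16)
d/dz[G] - f(z) = 1/2 != 0.

Invalid: d/dz[G] - f = 1/2, which is not 0.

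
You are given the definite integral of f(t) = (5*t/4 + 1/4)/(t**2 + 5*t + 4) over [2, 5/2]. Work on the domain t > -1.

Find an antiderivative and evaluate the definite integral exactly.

Antiderivative: F(t) = -log(t + 1)/3 + 19*log(t + 4)/12; value = -19*log(6)/12 - log(7/2)/3 + log(3)/3 + 19*log(13/2)/12

The denominator factors as 4*(t + 1)*(t + 4); partial fractions split f into directly integrable pieces: 19/(12*(t + 4)) - 1/(3*(t + 1)).
F(t) = -log(t + 1)/3 + 19*log(t + 4)/12 is an antiderivative of f.
Check: d/dt[-log(t + 1)/3 + 19*log(t + 4)/12] = (5*t + 1)/(4*t**2 + 20*t + 16), which equals f(t).
F(5/2) = -log(7/2)/3 + 19*log(13/2)/12; F(2) = -log(3)/3 + 19*log(6)/12.
Integral = F(5/2) - F(2) = -19*log(6)/12 - log(7/2)/3 + log(3)/3 + 19*log(13/2)/12.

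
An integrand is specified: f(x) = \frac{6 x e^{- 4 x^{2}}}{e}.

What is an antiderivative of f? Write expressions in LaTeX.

f matches the chain-rule pattern g'(h)*h' with inner function h(x) = - 4 x^{2} - 1; substituting u = h(x) collapses the integral.
Check: d/dx[- \frac{3 e^{- 4 x^{2} - 1}}{4}] = \frac{6 x e^{- 4 x^{2}}}{e} = f(x).

An antiderivative is F(x) = - \frac{3 e^{- 4 x^{2} - 1}}{4}.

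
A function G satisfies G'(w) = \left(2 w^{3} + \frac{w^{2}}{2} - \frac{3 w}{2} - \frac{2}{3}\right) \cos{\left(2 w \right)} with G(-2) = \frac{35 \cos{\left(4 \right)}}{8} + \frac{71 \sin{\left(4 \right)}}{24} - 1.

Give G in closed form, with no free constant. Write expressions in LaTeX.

Recover the given G'(w) by differentiating a candidate G(w); any mismatch rules it out.
A general antiderivative is w^{3} \sin{\left(2 w \right)} + \frac{w^{2} \sin{\left(2 w \right)}}{4} + \frac{3 w^{2} \cos{\left(2 w \right)}}{2} - \frac{9 w \sin{\left(2 w \right)}}{4} + \frac{w \cos{\left(2 w \right)}}{4} - \frac{11 \sin{\left(2 w \right)}}{24} - \frac{9 \cos{\left(2 w \right)}}{8} + C.
The condition gives C = \frac{35 \cos{\left(4 \right)}}{8} + \frac{71 \sin{\left(4 \right)}}{24} - 1 - (\frac{35 \cos{\left(4 \right)}}{8} + \frac{71 \sin{\left(4 \right)}}{24}) = -1.
So G(w) = \frac{24 w^{3} \sin{\left(2 w \right)} + 6 w^{2} \sin{\left(2 w \right)} + 36 w^{2} \cos{\left(2 w \right)} - 54 w \sin{\left(2 w \right)} + 6 w \cos{\left(2 w \right)} - 11 \sin{\left(2 w \right)} - 27 \cos{\left(2 w \right)} - 24}{24}.
Check: d/dw[\frac{24 w^{3} \sin{\left(2 w \right)} + 6 w^{2} \sin{\left(2 w \right)} + 36 w^{2} \cos{\left(2 w \right)} - 54 w \sin{\left(2 w \right)} + 6 w \cos{\left(2 w \right)} - 11 \sin{\left(2 w \right)} - 27 \cos{\left(2 w \right)} - 24}{24}] = 2 w^{3} \cos{\left(2 w \right)} + \frac{w^{2} \cos{\left(2 w \right)}}{2} - \frac{3 w \cos{\left(2 w \right)}}{2} - \frac{2 \cos{\left(2 w \right)}}{3}, which equals G'(w).

G(w) = \frac{24 w^{3} \sin{\left(2 w \right)} + 6 w^{2} \sin{\left(2 w \right)} + 36 w^{2} \cos{\left(2 w \right)} - 54 w \sin{\left(2 w \right)} + 6 w \cos{\left(2 w \right)} - 11 \sin{\left(2 w \right)} - 27 \cos{\left(2 w \right)} - 24}{24}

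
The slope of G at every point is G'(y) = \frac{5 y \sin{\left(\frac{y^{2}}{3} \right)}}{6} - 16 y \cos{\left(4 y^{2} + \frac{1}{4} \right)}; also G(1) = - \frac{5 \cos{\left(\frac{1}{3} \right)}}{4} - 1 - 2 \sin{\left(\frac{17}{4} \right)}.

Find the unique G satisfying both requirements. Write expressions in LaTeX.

G(y) = \frac{- 8 \sin{\left(4 y^{2} + \frac{1}{4} \right)} - 5 \cos{\left(\frac{y^{2}}{3} \right)} - 4}{4}

The integrand splits into summands that can be handled one at a time.
A general antiderivative is - 2 \sin{\left(4 y^{2} + \frac{1}{4} \right)} - \frac{5 \cos{\left(\frac{y^{2}}{3} \right)}}{4} + C.
The condition gives C = - \frac{5 \cos{\left(\frac{1}{3} \right)}}{4} - 1 - 2 \sin{\left(\frac{17}{4} \right)} - (- \frac{5 \cos{\left(\frac{1}{3} \right)}}{4} - 2 \sin{\left(\frac{17}{4} \right)}) = -1.
So G(y) = \frac{- 8 \sin{\left(4 y^{2} + \frac{1}{4} \right)} - 5 \cos{\left(\frac{y^{2}}{3} \right)} - 4}{4}.
Check: d/dy[\frac{- 8 \sin{\left(4 y^{2} + \frac{1}{4} \right)} - 5 \cos{\left(\frac{y^{2}}{3} \right)} - 4}{4}] = \frac{5 y \sin{\left(\frac{y^{2}}{3} \right)}}{6} - 16 y \cos{\left(4 y^{2} + \frac{1}{4} \right)} = G'(y).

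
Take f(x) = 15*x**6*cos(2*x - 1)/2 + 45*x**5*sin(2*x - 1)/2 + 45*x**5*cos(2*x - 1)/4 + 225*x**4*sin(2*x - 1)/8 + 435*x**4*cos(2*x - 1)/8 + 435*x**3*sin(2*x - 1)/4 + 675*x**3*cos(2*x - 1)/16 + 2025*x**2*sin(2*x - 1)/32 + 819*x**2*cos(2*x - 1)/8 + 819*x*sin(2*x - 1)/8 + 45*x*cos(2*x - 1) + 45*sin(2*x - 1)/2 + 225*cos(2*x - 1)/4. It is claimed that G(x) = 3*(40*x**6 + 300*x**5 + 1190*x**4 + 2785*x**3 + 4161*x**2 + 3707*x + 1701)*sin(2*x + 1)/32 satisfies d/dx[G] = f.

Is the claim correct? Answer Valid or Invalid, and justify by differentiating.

d/dx[G] = 15*x**6*cos(2*x + 1)/2 + 45*x**5*sin(2*x + 1)/2 + 225*x**5*cos(2*x + 1)/4 + 1125*x**4*sin(2*x + 1)/8 + 1785*x**4*cos(2*x + 1)/8 + 1785*x**3*sin(2*x + 1)/4 + 8355*x**3*cos(2*x + 1)/16 + 25065*x**2*sin(2*x + 1)/32 + 12483*x**2*cos(2*x + 1)/16 + 12483*x*sin(2*x + 1)/16 + 11121*x*cos(2*x + 1)/16 + 11121*sin(2*x + 1)/32 + 5103*cos(2*x + 1)/16
d/dx[G] - f(x) = -15*x**6*cos(2*x - 1)/2 + 15*x**6*cos(2*x + 1)/2 - 45*x**5*sin(2*x - 1)/2 + 45*x**5*sin(2*x + 1)/2 - 45*x**5*cos(2*x - 1)/4 + 225*x**5*cos(2*x + 1)/4 - 225*x**4*sin(2*x - 1)/8 + 1125*x**4*sin(2*x + 1)/8 - 435*x**4*cos(2*x - 1)/8 + 1785*x**4*cos(2*x + 1)/8 - 435*x**3*sin(2*x - 1)/4 + 1785*x**3*sin(2*x + 1)/4 - 675*x**3*cos(2*x - 1)/16 + 8355*x**3*cos(2*x + 1)/16 - 2025*x**2*sin(2*x - 1)/32 + 25065*x**2*sin(2*x + 1)/32 - 819*x**2*cos(2*x - 1)/8 + 12483*x**2*cos(2*x + 1)/16 - 819*x*sin(2*x - 1)/8 + 12483*x*sin(2*x + 1)/16 - 45*x*cos(2*x - 1) + 11121*x*cos(2*x + 1)/16 - 45*sin(2*x - 1)/2 + 11121*sin(2*x + 1)/32 - 225*cos(2*x - 1)/4 + 5103*cos(2*x + 1)/16 != 0.

Invalid: d/dx[G] - f = -15*x**6*cos(2*x - 1)/2 + 15*x**6*cos(2*x + 1)/2 - 45*x**5*sin(2*x - 1)/2 + 45*x**5*sin(2*x + 1)/2 - 45*x**5*cos(2*x - 1)/4 + 225*x**5*cos(2*x + 1)/4 - 225*x**4*sin(2*x - 1)/8 + 1125*x**4*sin(2*x + 1)/8 - 435*x**4*cos(2*x - 1)/8 + 1785*x**4*cos(2*x + 1)/8 - 435*x**3*sin(2*x - 1)/4 + 1785*x**3*sin(2*x + 1)/4 - 675*x**3*cos(2*x - 1)/16 + 8355*x**3*cos(2*x + 1)/16 - 2025*x**2*sin(2*x - 1)/32 + 25065*x**2*sin(2*x + 1)/32 - 819*x**2*cos(2*x - 1)/8 + 12483*x**2*cos(2*x + 1)/16 - 819*x*sin(2*x - 1)/8 + 12483*x*sin(2*x + 1)/16 - 45*x*cos(2*x - 1) + 11121*x*cos(2*x + 1)/16 - 45*sin(2*x - 1)/2 + 11121*sin(2*x + 1)/32 - 225*cos(2*x - 1)/4 + 5103*cos(2*x + 1)/16, which is not 0.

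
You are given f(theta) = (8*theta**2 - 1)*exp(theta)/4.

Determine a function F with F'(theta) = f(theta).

Recognize the product-rule pattern: f = u'v + uv' with u = 2*theta**2 - 4*theta + 15/4, v = exp(theta), so integration by parts undoes it.
Check: d/dtheta[2*theta**2*exp(theta) - 4*theta*exp(theta) + 15*exp(theta)/4] = 2*theta**2*exp(theta) - exp(theta)/4, which equals f(theta).

An antiderivative is F(theta) = 2*theta**2*exp(theta) - 4*theta*exp(theta) + 15*exp(theta)/4.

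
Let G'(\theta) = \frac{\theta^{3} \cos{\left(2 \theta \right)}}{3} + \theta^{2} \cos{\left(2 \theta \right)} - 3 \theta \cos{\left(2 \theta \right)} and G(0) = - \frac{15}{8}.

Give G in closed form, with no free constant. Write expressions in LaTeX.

G(\theta) = \frac{\theta^{3} \sin{\left(2 \theta \right)}}{6} + \frac{\theta^{2} \sin{\left(2 \theta \right)}}{2} + \frac{\theta^{2} \cos{\left(2 \theta \right)}}{4} - \frac{7 \theta \sin{\left(2 \theta \right)}}{4} + \frac{\theta \cos{\left(2 \theta \right)}}{2} - \frac{\sin{\left(2 \theta \right)}}{4} - \frac{7 \cos{\left(2 \theta \right)}}{8} - 1

The integrand splits into summands that can be handled one at a time.
A general antiderivative is \frac{\theta^{3} \sin{\left(2 \theta \right)}}{6} + \frac{\theta^{2} \sin{\left(2 \theta \right)}}{2} + \frac{\theta^{2} \cos{\left(2 \theta \right)}}{4} - \frac{7 \theta \sin{\left(2 \theta \right)}}{4} + \frac{\theta \cos{\left(2 \theta \right)}}{2} - \frac{\sin{\left(2 \theta \right)}}{4} - \frac{7 \cos{\left(2 \theta \right)}}{8} + C.
The condition gives C = - \frac{15}{8} - (- \frac{7}{8}) = -1.
So G(\theta) = \frac{\theta^{3} \sin{\left(2 \theta \right)}}{6} + \frac{\theta^{2} \sin{\left(2 \theta \right)}}{2} + \frac{\theta^{2} \cos{\left(2 \theta \right)}}{4} - \frac{7 \theta \sin{\left(2 \theta \right)}}{4} + \frac{\theta \cos{\left(2 \theta \right)}}{2} - \frac{\sin{\left(2 \theta \right)}}{4} - \frac{7 \cos{\left(2 \theta \right)}}{8} - 1.
Check: d/d\theta[\frac{\theta^{3} \sin{\left(2 \theta \right)}}{6} + \frac{\theta^{2} \sin{\left(2 \theta \right)}}{2} + \frac{\theta^{2} \cos{\left(2 \theta \right)}}{4} - \frac{7 \theta \sin{\left(2 \theta \right)}}{4} + \frac{\theta \cos{\left(2 \theta \right)}}{2} - \frac{\sin{\left(2 \theta \right)}}{4} - \frac{7 \cos{\left(2 \theta \right)}}{8} - 1] = \frac{\theta^{3} \cos{\left(2 \theta \right)}}{3} + \theta^{2} \cos{\left(2 \theta \right)} - 3 \theta \cos{\left(2 \theta \right)} = G'(\theta).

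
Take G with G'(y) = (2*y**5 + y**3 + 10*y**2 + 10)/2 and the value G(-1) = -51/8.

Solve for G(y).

Check a candidate G(y) by differentiating: d/dy[G] must match the given G'(y).
A general antiderivative is y**6/6 + y**4/8 + 5*y**3/3 + 5*y + C.
The condition gives C = -51/8 - (-51/8) = 0.
So G(y) = y*(4*y**5 + 3*y**3 + 40*y**2 + 120)/24.
Check: d/dy[y*(4*y**5 + 3*y**3 + 40*y**2 + 120)/24] = y**5 + y**3/2 + 5*y**2 + 5, which equals G'(y).

G(y) = y*(4*y**5 + 3*y**3 + 40*y**2 + 120)/24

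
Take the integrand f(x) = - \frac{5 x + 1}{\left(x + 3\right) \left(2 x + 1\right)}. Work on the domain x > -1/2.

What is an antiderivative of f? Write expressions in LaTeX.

Factor the denominator (\left(x + 3\right) \left(2 x + 1\right)) and decompose: f = \frac{3}{5 \left(2 x + 1\right)} - \frac{14}{5 \left(x + 3\right)}; each piece integrates to a log, atan, or power term.
Check: d/dx[\frac{3 \log{\left(x + \frac{1}{2} \right)} - 28 \log{\left(x + 3 \right)}}{10}] = \frac{- 5 x - 1}{2 x^{2} + 7 x + 3}, which equals f(x).

An antiderivative is F(x) = \frac{3 \log{\left(x + \frac{1}{2} \right)} - 28 \log{\left(x + 3 \right)}}{10}.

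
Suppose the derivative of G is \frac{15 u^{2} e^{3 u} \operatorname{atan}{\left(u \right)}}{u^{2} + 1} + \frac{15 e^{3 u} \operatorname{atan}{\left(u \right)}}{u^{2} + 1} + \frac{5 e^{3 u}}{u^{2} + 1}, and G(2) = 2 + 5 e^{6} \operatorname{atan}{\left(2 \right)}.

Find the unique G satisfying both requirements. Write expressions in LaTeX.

G(u) = 5 e^{3 u} \operatorname{atan}{\left(u \right)} + 2

Recognize the product-rule pattern: G'(u) = v'r + vr' with v = 5 \operatorname{atan}{\left(u \right)}, r = e^{3 u}, so integration by parts undoes it.
A general antiderivative is 5 e^{3 u} \operatorname{atan}{\left(u \right)} + C.
The condition gives C = 2 + 5 e^{6} \operatorname{atan}{\left(2 \right)} - (5 e^{6} \operatorname{atan}{\left(2 \right)}) = 2.
So G(u) = 5 e^{3 u} \operatorname{atan}{\left(u \right)} + 2.
Check: d/du[5 e^{3 u} \operatorname{atan}{\left(u \right)} + 2] = \frac{15 u^{2} e^{3 u} \operatorname{atan}{\left(u \right)} + 15 e^{3 u} \operatorname{atan}{\left(u \right)} + 5 e^{3 u}}{u^{2} + 1}, which equals G'(u).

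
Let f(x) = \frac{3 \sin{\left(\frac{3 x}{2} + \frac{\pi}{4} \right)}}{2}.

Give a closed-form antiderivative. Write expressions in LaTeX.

An antiderivative F(x) passes only if d/dx[F] lands on f(x) exactly.
Check: d/dx[- \cos{\left(\frac{3 x}{2} + \frac{\pi}{4} \right)}] = \frac{3 \sin{\left(\frac{3 x}{2} + \frac{\pi}{4} \right)}}{2} = f(x).

An antiderivative is F(x) = - \cos{\left(\frac{3 x}{2} + \frac{\pi}{4} \right)}.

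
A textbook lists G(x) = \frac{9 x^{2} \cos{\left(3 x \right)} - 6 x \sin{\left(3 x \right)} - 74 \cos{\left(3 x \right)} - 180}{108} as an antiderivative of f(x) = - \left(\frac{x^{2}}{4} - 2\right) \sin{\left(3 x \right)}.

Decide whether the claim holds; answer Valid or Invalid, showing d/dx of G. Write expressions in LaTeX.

Valid: G'(x) = f(x).

d/dx[G] = - \frac{x^{2} \sin{\left(3 x \right)}}{4} + 2 \sin{\left(3 x \right)}
This equals f(x) exactly, so the claim holds.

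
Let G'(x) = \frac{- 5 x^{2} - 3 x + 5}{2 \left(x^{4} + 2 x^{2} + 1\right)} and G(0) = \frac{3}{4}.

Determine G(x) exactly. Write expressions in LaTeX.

G'(x) has the shape u'v + uv' for u = \frac{1}{2 x^{2} + 2} and v = 5 x + \frac{3}{2} — it is the derivative of the product u*v.
A general antiderivative is \frac{5 x + \frac{3}{2}}{2 x^{2} + 2} + C.
The condition gives C = \frac{3}{4} - (\frac{3}{4}) = 0.
So G(x) = \frac{5 x}{2 x^{2} + 2} + \frac{3}{4 x^{2} + 4}.
Check: d/dx[\frac{5 x}{2 x^{2} + 2} + \frac{3}{4 x^{2} + 4}] = \frac{- 5 x^{2} - 3 x + 5}{2 x^{4} + 4 x^{2} + 2}, which equals G'(x).

G(x) = \frac{5 x}{2 x^{2} + 2} + \frac{3}{4 x^{2} + 4}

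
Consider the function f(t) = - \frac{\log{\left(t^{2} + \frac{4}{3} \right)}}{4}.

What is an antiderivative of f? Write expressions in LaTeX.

An antiderivative is F(t) = - \frac{t \log{\left(t^{2} + \frac{4}{3} \right)}}{4} + \frac{t}{2} - \frac{\sqrt{3} \operatorname{atan}{\left(\frac{\sqrt{3} t}{2} \right)}}{3}.

Whatever form F(t) takes, F'(t) = f(t) is non-negotiable.
Check: d/dt[- \frac{t \log{\left(t^{2} + \frac{4}{3} \right)}}{4} + \frac{t}{2} - \frac{\sqrt{3} \operatorname{atan}{\left(\frac{\sqrt{3} t}{2} \right)}}{3}] = - \frac{\log{\left(t^{2} + \frac{4}{3} \right)}}{4} = f(t).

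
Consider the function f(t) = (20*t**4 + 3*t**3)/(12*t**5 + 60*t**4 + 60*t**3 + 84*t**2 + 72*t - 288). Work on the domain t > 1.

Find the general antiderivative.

F(t) = 23*log(t - 1)/720 - 37*log(t + 2)/63 + 616*log(t + 4)/285 + 129*log(t**2 + 3)/4256 - 457*sqrt(3)*atan(sqrt(3)*t/3)/2128 + C

The denominator factors as 12*(t - 1)*(t + 2)*(t + 4)*(t**2 + 3); partial fractions split f into directly integrable pieces: 3*(43*t - 457)/(2128*(t**2 + 3)) + 616/(285*(t + 4)) - 37/(63*(t + 2)) + 23/(720*(t - 1)).
Check: d/dt[23*log(t - 1)/720 - 37*log(t + 2)/63 + 616*log(t + 4)/285 + 129*log(t**2 + 3)/4256 - 457*sqrt(3)*atan(sqrt(3)*t/3)/2128] = (20*t**4 + 3*t**3)/(12*t**5 + 60*t**4 + 60*t**3 + 84*t**2 + 72*t - 288) = f(t).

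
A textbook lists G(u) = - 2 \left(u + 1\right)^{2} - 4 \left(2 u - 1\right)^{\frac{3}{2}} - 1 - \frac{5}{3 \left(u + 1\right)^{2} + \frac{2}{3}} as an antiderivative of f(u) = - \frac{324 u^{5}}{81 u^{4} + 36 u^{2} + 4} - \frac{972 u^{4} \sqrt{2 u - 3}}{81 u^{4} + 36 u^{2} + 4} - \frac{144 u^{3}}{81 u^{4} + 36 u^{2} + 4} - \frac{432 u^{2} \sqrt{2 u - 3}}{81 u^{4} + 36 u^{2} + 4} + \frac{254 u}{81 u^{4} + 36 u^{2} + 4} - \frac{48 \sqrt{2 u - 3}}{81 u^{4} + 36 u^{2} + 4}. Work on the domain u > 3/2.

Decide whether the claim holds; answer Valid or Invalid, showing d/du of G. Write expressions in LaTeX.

d/du[G] = \frac{- 324 u^{5} - 972 u^{4} \sqrt{2 u - 1} - 1620 u^{4} - 3888 u^{3} \sqrt{2 u - 1} - 3384 u^{3} - 6264 u^{2} \sqrt{2 u - 1} - 3672 u^{2} - 4752 u \sqrt{2 u - 1} - 1798 u - 1452 \sqrt{2 u - 1} - 214}{81 u^{4} + 324 u^{3} + 522 u^{2} + 396 u + 121}
d/du[G] - f(u) = \frac{78732 u^{8} \sqrt{2 u - 3} - 78732 u^{8} \sqrt{2 u - 1} - 26244 u^{8} + 314928 u^{7} \sqrt{2 u - 3} - 314928 u^{7} \sqrt{2 u - 1} - 104976 u^{7} + 542376 u^{6} \sqrt{2 u - 3} - 542376 u^{6} \sqrt{2 u - 1} - 180792 u^{6} + 524880 u^{5} \sqrt{2 u - 3} - 524880 u^{5} \sqrt{2 u - 1} - 174960 u^{5} + 347004 u^{4} \sqrt{2 u - 3} - 347004 u^{4} \sqrt{2 u - 1} - 181278 u^{4} + 186624 u^{3} \sqrt{2 u - 3} - 186624 u^{3} \sqrt{2 u - 1} - 193428 u^{3} + 77328 u^{2} \sqrt{2 u - 3} - 77328 u^{2} \sqrt{2 u - 1} - 122976 u^{2} + 19008 u \sqrt{2 u - 3} - 19008 u \sqrt{2 u - 1} - 37926 u + 5808 \sqrt{2 u - 3} - 5808 \sqrt{2 u - 1} - 856}{6561 u^{8} + 26244 u^{7} + 45198 u^{6} + 43740 u^{5} + 28917 u^{4} + 15552 u^{3} + 6444 u^{2} + 1584 u + 484} != 0.

Invalid: d/du[G] - f = \frac{78732 u^{8} \sqrt{2 u - 3} - 78732 u^{8} \sqrt{2 u - 1} - 26244 u^{8} + 314928 u^{7} \sqrt{2 u - 3} - 314928 u^{7} \sqrt{2 u - 1} - 104976 u^{7} + 542376 u^{6} \sqrt{2 u - 3} - 542376 u^{6} \sqrt{2 u - 1} - 180792 u^{6} + 524880 u^{5} \sqrt{2 u - 3} - 524880 u^{5} \sqrt{2 u - 1} - 174960 u^{5} + 347004 u^{4} \sqrt{2 u - 3} - 347004 u^{4} \sqrt{2 u - 1} - 181278 u^{4} + 186624 u^{3} \sqrt{2 u - 3} - 186624 u^{3} \sqrt{2 u - 1} - 193428 u^{3} + 77328 u^{2} \sqrt{2 u - 3} - 77328 u^{2} \sqrt{2 u - 1} - 122976 u^{2} + 19008 u \sqrt{2 u - 3} - 19008 u \sqrt{2 u - 1} - 37926 u + 5808 \sqrt{2 u - 3} - 5808 \sqrt{2 u - 1} - 856}{6561 u^{8} + 26244 u^{7} + 45198 u^{6} + 43740 u^{5} + 28917 u^{4} + 15552 u^{3} + 6444 u^{2} + 1584 u + 484}, which is not 0.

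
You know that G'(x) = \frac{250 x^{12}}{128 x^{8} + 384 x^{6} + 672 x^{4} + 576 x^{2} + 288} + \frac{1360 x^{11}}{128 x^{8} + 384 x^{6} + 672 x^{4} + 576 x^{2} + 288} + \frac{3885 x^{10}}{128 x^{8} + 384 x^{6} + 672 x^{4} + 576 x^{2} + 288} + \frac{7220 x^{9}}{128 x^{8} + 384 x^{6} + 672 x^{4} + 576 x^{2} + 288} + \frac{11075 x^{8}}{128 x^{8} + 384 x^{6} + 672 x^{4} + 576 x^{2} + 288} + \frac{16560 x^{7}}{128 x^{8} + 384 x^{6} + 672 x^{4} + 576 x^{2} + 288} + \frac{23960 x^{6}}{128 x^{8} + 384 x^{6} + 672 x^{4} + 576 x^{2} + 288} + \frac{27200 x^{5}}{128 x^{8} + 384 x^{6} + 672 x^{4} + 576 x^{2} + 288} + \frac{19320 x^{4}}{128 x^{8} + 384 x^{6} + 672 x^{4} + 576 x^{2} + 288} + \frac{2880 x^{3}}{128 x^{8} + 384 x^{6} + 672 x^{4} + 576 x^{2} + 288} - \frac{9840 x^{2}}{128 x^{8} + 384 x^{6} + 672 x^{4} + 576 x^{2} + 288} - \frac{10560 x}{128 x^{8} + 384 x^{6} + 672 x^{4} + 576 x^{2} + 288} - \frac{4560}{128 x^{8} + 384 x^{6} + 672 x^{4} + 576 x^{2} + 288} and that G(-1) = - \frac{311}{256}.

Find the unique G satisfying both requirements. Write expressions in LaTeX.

Integrate term by term and add the pieces.
A general antiderivative is \frac{5 \left(\frac{5 x}{3} - 2\right) \left(- \frac{x^{2}}{2} - x - 1\right)^{4}}{2 \left(\frac{2 x^{4}}{3} + x^{2} + 1\right)} + C.
The condition gives C = - \frac{311}{256} - (- \frac{55}{256}) = -1.
So G(x) = \frac{5 \left(\frac{5 x}{3} - 2\right) \left(- \frac{x^{2}}{2} - x - 1\right)^{4}}{2 \left(\frac{2 x^{4}}{3} + x^{2} + 1\right)} - 1.
Check: d/dx[\frac{5 \left(\frac{5 x}{3} - 2\right) \left(- \frac{x^{2}}{2} - x - 1\right)^{4}}{2 \left(\frac{2 x^{4}}{3} + x^{2} + 1\right)} - 1] = \frac{250 x^{12} + 1360 x^{11} + 3885 x^{10} + 7220 x^{9} + 11075 x^{8} + 16560 x^{7} + 23960 x^{6} + 27200 x^{5} + 19320 x^{4} + 2880 x^{3} - 9840 x^{2} - 10560 x - 4560}{128 x^{8} + 384 x^{6} + 672 x^{4} + 576 x^{2} + 288}, which equals G'(x).

G(x) = \frac{5 \left(\frac{5 x}{3} - 2\right) \left(- \frac{x^{2}}{2} - x - 1\right)^{4}}{2 \left(\frac{2 x^{4}}{3} + x^{2} + 1\right)} - 1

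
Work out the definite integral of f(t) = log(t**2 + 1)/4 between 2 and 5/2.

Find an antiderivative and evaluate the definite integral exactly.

Antiderivative: F(t) = t*log(t**2 + 1)/4 - t/2 + atan(t)/2; value = -log(5)/2 - atan(2)/2 - 1/4 + atan(5/2)/2 + 5*log(29/4)/8

A first test for any F(t): its t-derivative must equal f(t) identically.
F(t) = t*log(t**2 + 1)/4 - t/2 + atan(t)/2 is an antiderivative of f.
Check: d/dt[t*log(t**2 + 1)/4 - t/2 + atan(t)/2] = log(t**2 + 1)/4 = f(t).
F(5/2) = -5/4 + atan(5/2)/2 + 5*log(29/4)/8; F(2) = -1 + atan(2)/2 + log(5)/2.
Integral = F(5/2) - F(2) = -log(5)/2 - atan(2)/2 - 1/4 + atan(5/2)/2 + 5*log(29/4)/8.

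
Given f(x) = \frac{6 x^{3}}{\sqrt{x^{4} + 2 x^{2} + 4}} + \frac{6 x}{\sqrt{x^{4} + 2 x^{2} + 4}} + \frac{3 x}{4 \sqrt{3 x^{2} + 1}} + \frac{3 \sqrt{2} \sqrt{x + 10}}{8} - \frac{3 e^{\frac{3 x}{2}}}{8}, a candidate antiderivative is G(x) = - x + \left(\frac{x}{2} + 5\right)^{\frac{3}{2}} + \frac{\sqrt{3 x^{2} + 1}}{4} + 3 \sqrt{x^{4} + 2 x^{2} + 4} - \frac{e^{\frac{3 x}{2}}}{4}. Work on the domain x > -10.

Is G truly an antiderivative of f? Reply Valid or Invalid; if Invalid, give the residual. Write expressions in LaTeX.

d/dx[G] = \frac{\sqrt{2} \left(48 \sqrt{2} x^{3} \sqrt{3 x^{2} + 1} + 48 \sqrt{2} x \sqrt{3 x^{2} + 1} + 6 \sqrt{2} x \sqrt{x^{4} + 2 x^{2} + 4} + 6 \sqrt{x + 10} \sqrt{3 x^{2} + 1} \sqrt{x^{4} + 2 x^{2} + 4} - 3 \sqrt{2} \sqrt{3 x^{2} + 1} \sqrt{x^{4} + 2 x^{2} + 4} e^{\frac{3 x}{2}} - 8 \sqrt{2} \sqrt{3 x^{2} + 1} \sqrt{x^{4} + 2 x^{2} + 4}\right)}{16 \sqrt{3 x^{2} + 1} \sqrt{x^{4} + 2 x^{2} + 4}}
d/dx[G] - f(x) = -1 != 0.

Invalid: d/dx[G] - f = -1, which is not 0.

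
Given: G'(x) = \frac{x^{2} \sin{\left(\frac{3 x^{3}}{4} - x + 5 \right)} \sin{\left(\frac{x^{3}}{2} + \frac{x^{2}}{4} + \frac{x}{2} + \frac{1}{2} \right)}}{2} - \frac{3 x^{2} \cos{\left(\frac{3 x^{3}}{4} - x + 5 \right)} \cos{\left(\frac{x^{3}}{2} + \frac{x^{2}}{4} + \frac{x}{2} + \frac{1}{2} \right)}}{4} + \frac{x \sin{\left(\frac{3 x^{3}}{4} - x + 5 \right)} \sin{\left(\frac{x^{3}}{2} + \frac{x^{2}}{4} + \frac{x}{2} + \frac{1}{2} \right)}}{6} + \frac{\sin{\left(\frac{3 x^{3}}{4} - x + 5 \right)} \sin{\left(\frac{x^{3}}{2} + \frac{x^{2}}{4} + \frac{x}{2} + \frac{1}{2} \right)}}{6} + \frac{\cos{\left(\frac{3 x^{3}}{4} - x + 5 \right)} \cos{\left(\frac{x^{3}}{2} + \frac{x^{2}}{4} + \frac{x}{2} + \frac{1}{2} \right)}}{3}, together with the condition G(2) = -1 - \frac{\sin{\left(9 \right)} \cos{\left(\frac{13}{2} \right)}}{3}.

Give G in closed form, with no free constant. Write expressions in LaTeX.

G(x) = - \frac{\sin{\left(\frac{3 x^{3}}{4} - x + 5 \right)} \cos{\left(\frac{x^{3}}{2} + \frac{x^{2}}{4} + \frac{x}{2} + \frac{1}{2} \right)}}{3} - 1

G'(x) has the shape u'v + uv' for u = - \frac{\cos{\left(\frac{x^{3}}{2} + \frac{x^{2}}{4} + \frac{x}{2} + \frac{1}{2} \right)}}{3} and v = \sin{\left(\frac{3 x^{3}}{4} - x + 5 \right)} — it is the derivative of the product u*v.
A general antiderivative is - \frac{\sin{\left(\frac{3 x^{3}}{4} - x + 5 \right)} \cos{\left(\frac{x^{3}}{2} + \frac{x^{2}}{4} + \frac{x}{2} + \frac{1}{2} \right)}}{3} + C.
The condition gives C = -1 - \frac{\sin{\left(9 \right)} \cos{\left(\frac{13}{2} \right)}}{3} - (- \frac{\sin{\left(9 \right)} \cos{\left(\frac{13}{2} \right)}}{3}) = -1.
So G(x) = - \frac{\sin{\left(\frac{3 x^{3}}{4} - x + 5 \right)} \cos{\left(\frac{x^{3}}{2} + \frac{x^{2}}{4} + \frac{x}{2} + \frac{1}{2} \right)}}{3} - 1.
Check: d/dx[- \frac{\sin{\left(\frac{3 x^{3}}{4} - x + 5 \right)} \cos{\left(\frac{x^{3}}{2} + \frac{x^{2}}{4} + \frac{x}{2} + \frac{1}{2} \right)}}{3} - 1] = \frac{x^{2} \sin{\left(\frac{3 x^{3}}{4} - x + 5 \right)} \sin{\left(\frac{x^{3}}{2} + \frac{x^{2}}{4} + \frac{x}{2} + \frac{1}{2} \right)}}{2} - \frac{3 x^{2} \cos{\left(\frac{3 x^{3}}{4} - x + 5 \right)} \cos{\left(\frac{x^{3}}{2} + \frac{x^{2}}{4} + \frac{x}{2} + \frac{1}{2} \right)}}{4} + \frac{x \sin{\left(\frac{3 x^{3}}{4} - x + 5 \right)} \sin{\left(\frac{x^{3}}{2} + \frac{x^{2}}{4} + \frac{x}{2} + \frac{1}{2} \right)}}{6} + \frac{\sin{\left(\frac{3 x^{3}}{4} - x + 5 \right)} \sin{\left(\frac{x^{3}}{2} + \frac{x^{2}}{4} + \frac{x}{2} + \frac{1}{2} \right)}}{6} + \frac{\cos{\left(\frac{3 x^{3}}{4} - x + 5 \right)} \cos{\left(\frac{x^{3}}{2} + \frac{x^{2}}{4} + \frac{x}{2} + \frac{1}{2} \right)}}{3} = G'(x).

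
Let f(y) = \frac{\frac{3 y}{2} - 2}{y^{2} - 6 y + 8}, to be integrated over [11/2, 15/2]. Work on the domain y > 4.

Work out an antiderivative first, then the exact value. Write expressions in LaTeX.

Antiderivative: F(y) = - \frac{- 4 \log{\left(y - 4 \right)} + \log{\left(y - 2 \right)}}{2}; value = - \frac{\log{\left(\frac{11}{2} \right)}}{2} - 2 \log{\left(\frac{3}{2} \right)} + \frac{5 \log{\left(\frac{7}{2} \right)}}{2}

The denominator factors as 2 \left(y - 4\right) \left(y - 2\right); partial fractions split f into directly integrable pieces: - \frac{1}{2 \left(y - 2\right)} + \frac{2}{y - 4}.
F(y) = - \frac{- 4 \log{\left(y - 4 \right)} + \log{\left(y - 2 \right)}}{2} is an antiderivative of f.
Check: d/dy[- \frac{- 4 \log{\left(y - 4 \right)} + \log{\left(y - 2 \right)}}{2}] = \frac{3 y - 4}{2 y^{2} - 12 y + 16}, which equals f(y).
F(15/2) = - \frac{\log{\left(\frac{11}{2} \right)}}{2} + 2 \log{\left(\frac{7}{2} \right)}; F(11/2) = - \frac{\log{\left(\frac{7}{2} \right)}}{2} + 2 \log{\left(\frac{3}{2} \right)}.
Integral = F(15/2) - F(11/2) = - \frac{\log{\left(\frac{11}{2} \right)}}{2} - 2 \log{\left(\frac{3}{2} \right)} + \frac{5 \log{\left(\frac{7}{2} \right)}}{2}.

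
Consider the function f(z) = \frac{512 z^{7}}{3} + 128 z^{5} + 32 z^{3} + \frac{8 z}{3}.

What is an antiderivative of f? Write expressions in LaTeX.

The substitution u = 2 z^{2} + \frac{1}{2} works: f is exactly (dF/du)*(du/dz) for that inner function.
Check: d/dz[\frac{4 \left(2 z^{2} + \frac{1}{2}\right)^{4}}{3}] = \frac{512 z^{7}}{3} + 128 z^{5} + 32 z^{3} + \frac{8 z}{3} = f(z).

An antiderivative is F(z) = \frac{4 \left(2 z^{2} + \frac{1}{2}\right)^{4}}{3}.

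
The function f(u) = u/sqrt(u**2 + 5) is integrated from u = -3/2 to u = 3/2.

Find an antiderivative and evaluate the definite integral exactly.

Antiderivative: F(u) = sqrt(u**2 + 5); value = 0

The substitution w = u**2 + 5 works: f is exactly (dF/dw)*(dw/du) for that inner function.
F(u) = sqrt(u**2 + 5) is an antiderivative of f.
Check: d/du[sqrt(u**2 + 5)] = u/sqrt(u**2 + 5) = f(u).
F(3/2) = sqrt(29)/2; F(-3/2) = sqrt(29)/2.
Integral = F(3/2) - F(-3/2) = 0.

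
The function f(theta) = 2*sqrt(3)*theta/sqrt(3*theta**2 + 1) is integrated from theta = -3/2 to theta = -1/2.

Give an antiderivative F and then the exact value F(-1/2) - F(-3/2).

f matches the chain-rule pattern g'(h)*h' with inner function h(theta) = theta**2 + 1/3; substituting u = h(theta) collapses the integral.
F(theta) = 2*sqrt(theta**2 + 1/3) is an antiderivative of f.
Check: d/dtheta[2*sqrt(theta**2 + 1/3)] = 2*sqrt(3)*theta/sqrt(3*theta**2 + 1) = f(theta).
F(-1/2) = sqrt(21)/3; F(-3/2) = sqrt(93)/3.
Integral = F(-1/2) - F(-3/2) = -sqrt(93)/3 + sqrt(21)/3.

Antiderivative: F(theta) = 2*sqrt(theta**2 + 1/3); value = -sqrt(93)/3 + sqrt(21)/3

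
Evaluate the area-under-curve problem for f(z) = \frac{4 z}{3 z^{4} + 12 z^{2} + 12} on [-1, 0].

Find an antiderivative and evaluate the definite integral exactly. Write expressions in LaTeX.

f matches the chain-rule pattern g'(h)*h' with inner function h(z) = \frac{3 z^{2}}{2} + 3; substituting u = h(z) collapses the integral.
F(z) = - \frac{1}{\frac{3 z^{2}}{2} + 3} is an antiderivative of f.
Check: d/dz[- \frac{1}{\frac{3 z^{2}}{2} + 3}] = \frac{4 z}{3 z^{4} + 12 z^{2} + 12} = f(z).
F(0) = - \frac{1}{3}; F(-1) = - \frac{2}{9}.
Integral = F(0) - F(-1) = - \frac{1}{9}.

Antiderivative: F(z) = - \frac{1}{\frac{3 z^{2}}{2} + 3}; value = - \frac{1}{9}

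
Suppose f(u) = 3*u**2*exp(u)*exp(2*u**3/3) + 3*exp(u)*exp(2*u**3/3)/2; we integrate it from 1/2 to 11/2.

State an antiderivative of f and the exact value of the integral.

Antiderivative: F(u) = 3*exp(u)*exp(2*u**3/3)/2; value = -3*exp(7/12)/2 + 3*exp(1397/12)/2

f matches the chain-rule pattern g'(h)*h' with inner function h(u) = 2*u**3/3 + u; substituting w = h(u) collapses the integral.
F(u) = 3*exp(u)*exp(2*u**3/3)/2 is an antiderivative of f.
Check: d/du[3*exp(u)*exp(2*u**3/3)/2] = 3*u**2*exp(u)*exp(2*u**3/3) + 3*exp(u)*exp(2*u**3/3)/2 = f(u).
F(11/2) = 3*exp(1397/12)/2; F(1/2) = 3*exp(7/12)/2.
Integral = F(11/2) - F(1/2) = -3*exp(7/12)/2 + 3*exp(1397/12)/2.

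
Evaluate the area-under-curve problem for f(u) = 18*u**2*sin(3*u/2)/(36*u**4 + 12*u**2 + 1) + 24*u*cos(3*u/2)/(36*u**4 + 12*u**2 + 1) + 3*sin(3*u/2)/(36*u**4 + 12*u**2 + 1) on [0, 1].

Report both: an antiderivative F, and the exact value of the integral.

Antiderivative: F(u) = -2*cos(3*u/2)/(6*u**2 + 1); value = 2 - 2*cos(3/2)/7

Recognize the product-rule pattern: f = v'r + vr' with v = -1/(3*u**2 + 1/2), r = cos(3*u/2), so integration by parts undoes it.
F(u) = -2*cos(3*u/2)/(6*u**2 + 1) is an antiderivative of f.
Check: d/du[-2*cos(3*u/2)/(6*u**2 + 1)] = (18*u**2*sin(3*u/2) + 24*u*cos(3*u/2) + 3*sin(3*u/2))/(36*u**4 + 12*u**2 + 1), which equals f(u).
F(1) = -2*cos(3/2)/7; F(0) = -2.
Integral = F(1) - F(0) = 2 - 2*cos(3/2)/7.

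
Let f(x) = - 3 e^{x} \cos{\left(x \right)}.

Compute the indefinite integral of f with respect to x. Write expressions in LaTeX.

F(x) = - \frac{3 e^{x} \sin{\left(x \right)}}{2} - \frac{3 e^{x} \cos{\left(x \right)}}{2} + C

Any candidate F(x) must reproduce f(x) exactly when differentiated.
Check: d/dx[- \frac{3 e^{x} \sin{\left(x \right)}}{2} - \frac{3 e^{x} \cos{\left(x \right)}}{2}] = - 3 e^{x} \cos{\left(x \right)} = f(x).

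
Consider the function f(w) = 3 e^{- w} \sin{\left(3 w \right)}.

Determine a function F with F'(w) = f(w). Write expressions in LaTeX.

A first test for any F(w): its w-derivative must equal f(w) identically.
Check: d/dw[- \frac{3 \left(\sin{\left(3 w \right)} + 3 \cos{\left(3 w \right)}\right) e^{- w}}{10}] = 3 e^{- w} \sin{\left(3 w \right)} = f(w).

An antiderivative is F(w) = - \frac{3 \left(\sin{\left(3 w \right)} + 3 \cos{\left(3 w \right)}\right) e^{- w}}{10}.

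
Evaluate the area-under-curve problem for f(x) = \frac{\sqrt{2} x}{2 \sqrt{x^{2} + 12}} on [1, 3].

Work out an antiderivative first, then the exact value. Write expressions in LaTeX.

The substitution u = \frac{x^{2}}{2} + 6 works: f is exactly (dF/du)*(du/dx) for that inner function.
F(x) = \sqrt{\frac{x^{2}}{2} + 6} is an antiderivative of f.
Check: d/dx[\sqrt{\frac{x^{2}}{2} + 6}] = \frac{\sqrt{2} x}{2 \sqrt{x^{2} + 12}} = f(x).
F(3) = \frac{\sqrt{42}}{2}; F(1) = \frac{\sqrt{26}}{2}.
Integral = F(3) - F(1) = - \frac{\sqrt{26}}{2} + \frac{\sqrt{42}}{2}.

Antiderivative: F(x) = \sqrt{\frac{x^{2}}{2} + 6}; value = - \frac{\sqrt{26}}{2} + \frac{\sqrt{42}}{2}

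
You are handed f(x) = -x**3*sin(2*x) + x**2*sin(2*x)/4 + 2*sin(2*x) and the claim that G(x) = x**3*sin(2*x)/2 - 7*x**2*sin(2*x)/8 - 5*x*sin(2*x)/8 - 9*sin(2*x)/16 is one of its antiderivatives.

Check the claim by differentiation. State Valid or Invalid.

Invalid: d/dx[G] - f = x**3*sin(2*x) + x**3*cos(2*x) + 5*x**2*sin(2*x)/4 - 7*x**2*cos(2*x)/4 - 7*x*sin(2*x)/4 - 5*x*cos(2*x)/4 - 21*sin(2*x)/8 - 9*cos(2*x)/8, which is not 0.

d/dx[G] = x**3*cos(2*x) + 3*x**2*sin(2*x)/2 - 7*x**2*cos(2*x)/4 - 7*x*sin(2*x)/4 - 5*x*cos(2*x)/4 - 5*sin(2*x)/8 - 9*cos(2*x)/8
d/dx[G] - f(x) = x**3*sin(2*x) + x**3*cos(2*x) + 5*x**2*sin(2*x)/4 - 7*x**2*cos(2*x)/4 - 7*x*sin(2*x)/4 - 5*x*cos(2*x)/4 - 21*sin(2*x)/8 - 9*cos(2*x)/8 != 0.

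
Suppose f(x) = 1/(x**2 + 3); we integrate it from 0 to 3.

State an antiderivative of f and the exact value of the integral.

Antiderivative: F(x) = sqrt(3)*atan(sqrt(3)*x/3)/3; value = sqrt(3)*pi/9

An antiderivative F(x) passes only if d/dx[F] lands on f(x) exactly.
F(x) = sqrt(3)*atan(sqrt(3)*x/3)/3 is an antiderivative of f.
Check: d/dx[sqrt(3)*atan(sqrt(3)*x/3)/3] = 1/(x**2 + 3) = f(x).
F(3) = sqrt(3)*pi/9; F(0) = 0.
Integral = F(3) - F(0) = sqrt(3)*pi/9.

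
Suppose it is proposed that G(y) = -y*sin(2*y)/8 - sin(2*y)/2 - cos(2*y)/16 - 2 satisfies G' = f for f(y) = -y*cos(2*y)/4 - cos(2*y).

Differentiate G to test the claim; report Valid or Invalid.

d/dy[G] = -y*cos(2*y)/4 - cos(2*y)
This equals f(y) exactly, so the claim holds.

Valid: G'(y) = f(y).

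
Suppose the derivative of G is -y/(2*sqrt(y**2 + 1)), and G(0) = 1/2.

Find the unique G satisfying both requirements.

The substitution u = y**2 + 1 works: G'(y) is exactly (dG/du)*(du/dy) for that inner function.
A general antiderivative is -sqrt(y**2 + 1)/2 + C.
The condition gives C = 1/2 - (-1/2) = 1.
So G(y) = 1 - sqrt(y**2 + 1)/2.
Check: d/dy[1 - sqrt(y**2 + 1)/2] = -y/(2*sqrt(y**2 + 1)) = G'(y).

G(y) = 1 - sqrt(y**2 + 1)/2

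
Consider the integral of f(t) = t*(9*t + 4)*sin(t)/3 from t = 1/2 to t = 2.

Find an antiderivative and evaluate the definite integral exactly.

An antiderivative F(t) passes only if d/dt[F] lands on f(t) exactly.
F(t) = -3*t**2*cos(t) + 6*t*sin(t) - 4*t*cos(t)/3 + 4*sin(t)/3 + 6*cos(t) is an antiderivative of f.
Check: d/dt[-3*t**2*cos(t) + 6*t*sin(t) - 4*t*cos(t)/3 + 4*sin(t)/3 + 6*cos(t)] = 3*t**2*sin(t) + 4*t*sin(t)/3, which equals f(t).
F(2) = -26*cos(2)/3 + 40*sin(2)/3; F(1/2) = 13*sin(1/2)/3 + 55*cos(1/2)/12.
Integral = F(2) - F(1/2) = -55*cos(1/2)/12 - 13*sin(1/2)/3 - 26*cos(2)/3 + 40*sin(2)/3.

Antiderivative: F(t) = -3*t**2*cos(t) + 6*t*sin(t) - 4*t*cos(t)/3 + 4*sin(t)/3 + 6*cos(t); value = -55*cos(1/2)/12 - 13*sin(1/2)/3 - 26*cos(2)/3 + 40*sin(2)/3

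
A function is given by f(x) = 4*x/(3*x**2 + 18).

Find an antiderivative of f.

An antiderivative is F(x) = 2*log(x**2/2 + 3)/3.

f matches the chain-rule pattern g'(h)*h' with inner function h(x) = x**2/2 + 3; substituting u = h(x) collapses the integral.
Check: d/dx[2*log(x**2/2 + 3)/3] = 4*x/(3*x**2 + 18) = f(x).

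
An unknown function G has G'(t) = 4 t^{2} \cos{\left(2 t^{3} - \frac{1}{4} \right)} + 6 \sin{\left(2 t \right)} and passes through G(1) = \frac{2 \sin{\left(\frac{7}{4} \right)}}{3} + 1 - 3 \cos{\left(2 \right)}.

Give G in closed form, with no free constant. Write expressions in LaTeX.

G(t) = \frac{2 \sin{\left(2 t^{3} - \frac{1}{4} \right)}}{3} - 3 \cos{\left(2 t \right)} + 1

The integrand splits into summands that can be handled one at a time.
A general antiderivative is \frac{2 \sin{\left(2 t^{3} - \frac{1}{4} \right)}}{3} - 3 \cos{\left(2 t \right)} + C.
The condition gives C = \frac{2 \sin{\left(\frac{7}{4} \right)}}{3} + 1 - 3 \cos{\left(2 \right)} - (\frac{2 \sin{\left(\frac{7}{4} \right)}}{3} - 3 \cos{\left(2 \right)}) = 1.
So G(t) = \frac{2 \sin{\left(2 t^{3} - \frac{1}{4} \right)}}{3} - 3 \cos{\left(2 t \right)} + 1.
Check: d/dt[\frac{2 \sin{\left(2 t^{3} - \frac{1}{4} \right)}}{3} - 3 \cos{\left(2 t \right)} + 1] = 4 t^{2} \cos{\left(2 t^{3} - \frac{1}{4} \right)} + 6 \sin{\left(2 t \right)} = G'(t).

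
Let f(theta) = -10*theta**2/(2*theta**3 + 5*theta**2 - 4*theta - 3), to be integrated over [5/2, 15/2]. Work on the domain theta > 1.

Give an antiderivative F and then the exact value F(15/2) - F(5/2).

Factor the denominator ((theta - 1)*(theta + 3)*(2*theta + 1)) and decompose: f = 2/(3*(2*theta + 1)) - 9/(2*(theta + 3)) - 5/(6*(theta - 1)); each piece integrates to a log, atan, or power term.
F(theta) = (-5*log(theta - 1) + 2*log(theta + 1/2) - 27*log(theta + 3))/6 is an antiderivative of f.
Check: d/dtheta[(-5*log(theta - 1) + 2*log(theta + 1/2) - 27*log(theta + 3))/6] = -10*theta**2/(2*theta**3 + 5*theta**2 - 4*theta - 3) = f(theta).
F(15/2) = -9*log(21/2)/2 - 5*log(13/2)/6 + log(8)/3; F(5/2) = -9*log(11/2)/2 - 5*log(3/2)/6 + log(3)/3.
Integral = F(15/2) - F(5/2) = -9*log(21/2)/2 - 5*log(13/2)/6 - log(3)/3 + 5*log(3/2)/6 + log(8)/3 + 9*log(11/2)/2.

Antiderivative: F(theta) = (-5*log(theta - 1) + 2*log(theta + 1/2) - 27*log(theta + 3))/6; value = -9*log(21/2)/2 - 5*log(13/2)/6 - log(3)/3 + 5*log(3/2)/6 + log(8)/3 + 9*log(11/2)/2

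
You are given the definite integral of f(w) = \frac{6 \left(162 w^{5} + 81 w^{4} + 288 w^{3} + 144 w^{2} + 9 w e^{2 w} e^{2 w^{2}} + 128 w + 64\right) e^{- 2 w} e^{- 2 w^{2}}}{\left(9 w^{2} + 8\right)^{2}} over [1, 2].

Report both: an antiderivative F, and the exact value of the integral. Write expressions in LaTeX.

Since d/dw undoes antidifferentiation here, F'(w) = f(w) is required of F(w).
F(w) = - 3 e^{- 2 w^{2} - 2 w} - \frac{1}{2 \left(\frac{3 w^{2}}{2} + \frac{4}{3}\right)} is an antiderivative of f.
Check: d/dw[- 3 e^{- 2 w^{2} - 2 w} - \frac{1}{2 \left(\frac{3 w^{2}}{2} + \frac{4}{3}\right)}] = \frac{972 w^{5} + 486 w^{4} + 1728 w^{3} + 864 w^{2} + 54 w e^{2 w} e^{2 w^{2}} + 768 w + 384}{81 w^{4} e^{2 w} e^{2 w^{2}} + 144 w^{2} e^{2 w} e^{2 w^{2}} + 64 e^{2 w} e^{2 w^{2}}}, which equals f(w).
F(2) = - \frac{3}{44} - \frac{3}{e^{12}}; F(1) = - \frac{3}{17} - \frac{3}{e^{4}}.
Integral = F(2) - F(1) = - \frac{3}{e^{12}} + \frac{3}{e^{4}} + \frac{81}{748}.

Antiderivative: F(w) = - 3 e^{- 2 w^{2} - 2 w} - \frac{1}{2 \left(\frac{3 w^{2}}{2} + \frac{4}{3}\right)}; value = - \frac{3}{e^{12}} + \frac{3}{e^{4}} + \frac{81}{748}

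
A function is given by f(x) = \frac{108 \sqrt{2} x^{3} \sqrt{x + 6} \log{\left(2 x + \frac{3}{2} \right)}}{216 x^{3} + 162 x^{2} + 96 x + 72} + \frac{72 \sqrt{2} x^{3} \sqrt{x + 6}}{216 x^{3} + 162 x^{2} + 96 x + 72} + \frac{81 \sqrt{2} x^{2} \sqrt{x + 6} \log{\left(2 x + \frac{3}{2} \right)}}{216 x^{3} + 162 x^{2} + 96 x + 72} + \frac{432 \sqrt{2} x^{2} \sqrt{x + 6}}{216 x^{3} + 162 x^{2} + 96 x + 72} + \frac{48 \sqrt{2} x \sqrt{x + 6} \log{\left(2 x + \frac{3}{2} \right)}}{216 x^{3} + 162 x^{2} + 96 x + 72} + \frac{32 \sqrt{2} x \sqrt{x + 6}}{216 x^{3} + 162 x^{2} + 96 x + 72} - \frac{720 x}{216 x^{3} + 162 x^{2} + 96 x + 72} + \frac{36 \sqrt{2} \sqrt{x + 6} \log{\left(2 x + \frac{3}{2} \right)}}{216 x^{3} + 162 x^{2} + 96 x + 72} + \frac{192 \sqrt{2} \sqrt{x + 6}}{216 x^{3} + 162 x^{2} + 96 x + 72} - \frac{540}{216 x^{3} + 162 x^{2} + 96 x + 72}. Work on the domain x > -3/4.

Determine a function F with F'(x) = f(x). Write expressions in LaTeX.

Integrate term by term and add the pieces.
Check: d/dx[\frac{\sqrt{2} \left(2 x \sqrt{x + 6} \log{\left(2 x + \frac{3}{2} \right)} + 12 \sqrt{x + 6} \log{\left(2 x + \frac{3}{2} \right)} - 15 \sqrt{2} \operatorname{atan}{\left(\frac{3 x}{2} \right)}\right)}{6}] = \frac{108 \sqrt{2} x^{4} \log{\left(2 x + \frac{3}{2} \right)} + 72 \sqrt{2} x^{4} + 729 \sqrt{2} x^{3} \log{\left(2 x + \frac{3}{2} \right)} + 864 \sqrt{2} x^{3} + 534 \sqrt{2} x^{2} \log{\left(2 x + \frac{3}{2} \right)} + 2624 \sqrt{2} x^{2} - 720 x \sqrt{x + 6} + 324 \sqrt{2} x \log{\left(2 x + \frac{3}{2} \right)} + 384 \sqrt{2} x - 540 \sqrt{x + 6} + 216 \sqrt{2} \log{\left(2 x + \frac{3}{2} \right)} + 1152 \sqrt{2}}{216 x^{3} \sqrt{x + 6} + 162 x^{2} \sqrt{x + 6} + 96 x \sqrt{x + 6} + 72 \sqrt{x + 6}}, which equals f(x).

An antiderivative is F(x) = \frac{\sqrt{2} \left(2 x \sqrt{x + 6} \log{\left(2 x + \frac{3}{2} \right)} + 12 \sqrt{x + 6} \log{\left(2 x + \frac{3}{2} \right)} - 15 \sqrt{2} \operatorname{atan}{\left(\frac{3 x}{2} \right)}\right)}{6}.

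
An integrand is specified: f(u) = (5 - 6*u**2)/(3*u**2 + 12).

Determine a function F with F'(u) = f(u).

An antiderivative is F(u) = -(12*u - 29*atan(u/2))/6.

Any candidate F(u) must reproduce f(u) exactly when differentiated.
Check: d/du[-(12*u - 29*atan(u/2))/6] = (5 - 6*u**2)/(3*u**2 + 12) = f(u).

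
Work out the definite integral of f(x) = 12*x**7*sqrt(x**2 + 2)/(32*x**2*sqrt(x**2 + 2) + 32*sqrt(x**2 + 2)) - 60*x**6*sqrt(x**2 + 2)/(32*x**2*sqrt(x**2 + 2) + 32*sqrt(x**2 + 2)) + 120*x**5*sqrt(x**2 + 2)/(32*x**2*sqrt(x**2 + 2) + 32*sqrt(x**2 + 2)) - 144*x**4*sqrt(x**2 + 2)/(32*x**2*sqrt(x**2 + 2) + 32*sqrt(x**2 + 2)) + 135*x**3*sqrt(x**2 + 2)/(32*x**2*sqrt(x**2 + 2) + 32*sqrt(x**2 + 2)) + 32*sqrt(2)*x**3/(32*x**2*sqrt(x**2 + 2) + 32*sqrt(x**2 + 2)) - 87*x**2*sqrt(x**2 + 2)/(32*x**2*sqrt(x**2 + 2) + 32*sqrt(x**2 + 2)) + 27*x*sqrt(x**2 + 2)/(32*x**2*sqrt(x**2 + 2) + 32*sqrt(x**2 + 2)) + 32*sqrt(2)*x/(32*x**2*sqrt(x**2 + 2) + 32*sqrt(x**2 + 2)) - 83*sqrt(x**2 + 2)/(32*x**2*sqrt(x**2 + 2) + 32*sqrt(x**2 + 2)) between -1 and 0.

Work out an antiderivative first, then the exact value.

Antiderivative: F(x) = x**6/16 - 3*x**5/8 + 27*x**4/32 - 7*x**3/8 + 27*x**2/64 - 3*x/32 + 2*sqrt(x**2/2 + 1) - 5*atan(x)/2; value = -sqrt(6) - 5*pi/8 - 43/64

The integrand splits into summands that can be handled one at a time.
F(x) = x**6/16 - 3*x**5/8 + 27*x**4/32 - 7*x**3/8 + 27*x**2/64 - 3*x/32 + 2*sqrt(x**2/2 + 1) - 5*atan(x)/2 is an antiderivative of f.
Check: d/dx[x**6/16 - 3*x**5/8 + 27*x**4/32 - 7*x**3/8 + 27*x**2/64 - 3*x/32 + 2*sqrt(x**2/2 + 1) - 5*atan(x)/2] = (12*x**7*sqrt(x**2 + 2) - 60*x**6*sqrt(x**2 + 2) + 120*x**5*sqrt(x**2 + 2) - 144*x**4*sqrt(x**2 + 2) + 135*x**3*sqrt(x**2 + 2) + 32*sqrt(2)*x**3 - 87*x**2*sqrt(x**2 + 2) + 27*x*sqrt(x**2 + 2) + 32*sqrt(2)*x - 83*sqrt(x**2 + 2))/(32*x**2*sqrt(x**2 + 2) + 32*sqrt(x**2 + 2)), which equals f(x).
F(0) = 2; F(-1) = 5*pi/8 + sqrt(6) + 171/64.
Integral = F(0) - F(-1) = -sqrt(6) - 5*pi/8 - 43/64.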